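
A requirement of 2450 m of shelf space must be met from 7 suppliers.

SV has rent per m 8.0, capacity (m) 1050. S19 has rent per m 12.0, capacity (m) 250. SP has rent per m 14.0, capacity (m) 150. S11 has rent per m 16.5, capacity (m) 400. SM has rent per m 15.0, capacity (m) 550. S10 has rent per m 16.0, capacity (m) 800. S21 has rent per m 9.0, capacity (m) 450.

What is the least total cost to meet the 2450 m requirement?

25800

Fill from the cheapest supplier first.
SV (8.0): use full 1050 ; 1400 m to go.
S21 (9.0): use full 450 ; 950 m to go.
Take 250 from S19 at 12.0 ; need 700 more.
SP (14.0): use full 150 ; 550 m to go.
Take 550 from SM at 15.0 ; need 0 more.
S10, S11: unused.
Cost = 1050×8.0 + 450×9.0 + 250×12.0 + 150×14.0 + 550×15.0 = 25800.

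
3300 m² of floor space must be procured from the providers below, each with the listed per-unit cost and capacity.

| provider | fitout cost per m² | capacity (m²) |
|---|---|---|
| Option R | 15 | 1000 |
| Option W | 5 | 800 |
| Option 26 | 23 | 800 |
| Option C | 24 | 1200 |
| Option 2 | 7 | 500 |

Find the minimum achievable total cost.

45700

Use providers in increasing cost order.
Take 800 from Option W at 5 ; need 2500 more.
Take 500 from Option 2 at 7 ; need 2000 more.
Take 1000 from Option R at 15 ; need 1000 more.
Take 800 from Option 26 at 23 ; need 200 more.
Take 200 from Option C at 24 to finish.
Cost = 800×5 + 500×7 + 1000×15 + 800×23 + 200×24 = 45700.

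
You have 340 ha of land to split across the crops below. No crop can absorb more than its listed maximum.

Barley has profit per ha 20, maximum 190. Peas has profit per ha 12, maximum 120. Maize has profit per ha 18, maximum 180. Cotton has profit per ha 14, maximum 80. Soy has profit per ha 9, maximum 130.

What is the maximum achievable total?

6500

Rank by profit per ha: Barley 20 > Maize 18 > Cotton 14 > Peas 12 > Soy 9.
Barley: +190 to 190 (cap) → 150 left.
Maize has room for 180 but only 150 remain, so it gets 150.
Total = 20×190 + 18×150 = 6500.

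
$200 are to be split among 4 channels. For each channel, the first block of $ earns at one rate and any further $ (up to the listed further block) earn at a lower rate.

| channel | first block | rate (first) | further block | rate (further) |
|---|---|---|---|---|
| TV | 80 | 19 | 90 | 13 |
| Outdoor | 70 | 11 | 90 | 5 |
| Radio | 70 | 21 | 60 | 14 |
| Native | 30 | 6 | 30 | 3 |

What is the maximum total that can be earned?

Order all 8 blocks by rate: Radio/first 21 > TV/first 19 > Radio/second 14 > TV/second 13 > Outdoor/first 11 > Native/first 6 > Outdoor/second 5 > Native/second 3.
Radio/first (21): +70 ; 130 left.
Fill TV first block (80 at 19) ; 50 left.
Radio second at 14: only 50 left, fill 50.
Total = 21×70 + 19×80 + 14×50 = 3690.

3690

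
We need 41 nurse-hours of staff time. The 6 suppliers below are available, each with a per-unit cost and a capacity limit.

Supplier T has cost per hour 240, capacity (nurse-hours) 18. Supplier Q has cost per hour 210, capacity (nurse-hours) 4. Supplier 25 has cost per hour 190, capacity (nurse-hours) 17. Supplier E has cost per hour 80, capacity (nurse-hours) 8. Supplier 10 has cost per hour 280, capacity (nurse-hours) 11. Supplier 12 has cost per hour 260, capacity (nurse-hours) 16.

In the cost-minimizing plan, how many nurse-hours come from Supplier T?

12

Cheapest first:
Take 8 from Supplier E at 80 — need 33 more.
Take 17 from Supplier 25 at 190 — need 16 more.
Supplier Q (210): use full 4 — 12 nurse-hours to go.
Take 12 from Supplier T at 240 to finish.
Supplier 12, Supplier 10: unused.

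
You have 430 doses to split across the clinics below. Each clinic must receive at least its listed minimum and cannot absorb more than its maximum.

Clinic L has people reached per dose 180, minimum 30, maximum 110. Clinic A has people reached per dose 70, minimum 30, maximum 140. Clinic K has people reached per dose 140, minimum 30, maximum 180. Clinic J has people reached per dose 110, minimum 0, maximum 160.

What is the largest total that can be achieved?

59200

Meeting every minimum uses 30+30+30+0 = 90 doses, leaving 340.
Order the clinics by people reached per dose: Clinic L 180 > Clinic K 140 > Clinic J 110 > Clinic A 70.
Clinic L takes 80 more to reach its cap of 110 — 260 left.
Clinic K takes 150 more to reach its cap of 180 — 110 left.
Only 110 left; Clinic J takes them to reach 110.
Total = 180×110 + 70×30 + 140×180 + 110×110 = 59200.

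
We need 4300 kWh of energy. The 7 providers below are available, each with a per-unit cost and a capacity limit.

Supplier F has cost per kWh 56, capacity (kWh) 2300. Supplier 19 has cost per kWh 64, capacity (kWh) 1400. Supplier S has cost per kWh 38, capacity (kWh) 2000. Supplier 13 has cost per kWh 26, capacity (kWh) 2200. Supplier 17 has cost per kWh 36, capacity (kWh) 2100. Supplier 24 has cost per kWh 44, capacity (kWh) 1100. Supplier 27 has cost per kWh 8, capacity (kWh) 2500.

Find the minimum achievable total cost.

Cheapest first:
Supplier 27 at 8: take all 2500 kWh → 1800 still needed.
Take 1800 from Supplier 13 at 26 to finish.
Supplier 17, Supplier S, Supplier 24, Supplier F, Supplier 19: unused.
Cost = 2500×8 + 1800×26 = 66800.

66800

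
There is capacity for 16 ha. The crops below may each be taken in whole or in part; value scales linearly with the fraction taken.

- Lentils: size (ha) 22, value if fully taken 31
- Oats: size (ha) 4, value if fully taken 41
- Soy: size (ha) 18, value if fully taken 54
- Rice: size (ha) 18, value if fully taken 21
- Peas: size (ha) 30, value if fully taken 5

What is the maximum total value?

77

Rank by value-to-size ratio: Oats 41/4≈10.2, Soy 54/18≈3, Lentils 31/22≈1.41, Rice 21/18≈1.17, Peas 5/30≈0.167.
All 4 ha of Oats fit (value 41) → 12 remain.
12 ha left: a 12/18 share of Soy gives 54×12/18 = 36.
Total value = 77.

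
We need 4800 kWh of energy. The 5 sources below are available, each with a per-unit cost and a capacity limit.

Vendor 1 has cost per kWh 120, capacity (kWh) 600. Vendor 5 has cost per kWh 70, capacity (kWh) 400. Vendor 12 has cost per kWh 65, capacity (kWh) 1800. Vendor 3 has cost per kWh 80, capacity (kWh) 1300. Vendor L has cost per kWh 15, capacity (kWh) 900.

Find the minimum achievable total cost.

Fill from the cheapest source first.
Take 900 from Vendor L at 15 — need 3900 more.
Vendor 12 (65): use full 1800 — 2100 kWh to go.
Vendor 5 at 70: take all 400 kWh — 1700 still needed.
Vendor 3 at 80: take all 1300 kWh — 400 still needed.
Take 400 from Vendor 1 at 120 to finish.
Cost = 900×15 + 1800×65 + 400×70 + 1300×80 + 400×120 = 310500.

310500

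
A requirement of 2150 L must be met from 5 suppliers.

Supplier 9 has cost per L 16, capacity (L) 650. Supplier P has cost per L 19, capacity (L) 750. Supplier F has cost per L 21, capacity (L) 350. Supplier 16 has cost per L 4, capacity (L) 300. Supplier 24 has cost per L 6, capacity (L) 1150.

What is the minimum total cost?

19450

Fill from the cheapest supplier first.
Take 300 from Supplier 16 at 4 → need 1850 more.
Supplier 24 at 6: take all 1150 L → 700 still needed.
Take 650 from Supplier 9 at 16 → need 50 more.
Take 50 from Supplier P at 19 to finish.
Supplier F: unused.
Cost = 300×4 + 1150×6 + 650×16 + 50×19 = 19450.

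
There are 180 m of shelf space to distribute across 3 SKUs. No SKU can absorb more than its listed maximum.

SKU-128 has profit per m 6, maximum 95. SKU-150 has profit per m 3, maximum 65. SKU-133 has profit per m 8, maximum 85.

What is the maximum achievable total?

1250

Highest profit per m first: SKU-133 8 > SKU-128 6 > SKU-150 3.
Give SKU-133 85 to hit its cap of 85 — 95 left.
SKU-128: +95 to 95 (cap) — 0 left.
Total = 6×95 + 8×85 = 1250.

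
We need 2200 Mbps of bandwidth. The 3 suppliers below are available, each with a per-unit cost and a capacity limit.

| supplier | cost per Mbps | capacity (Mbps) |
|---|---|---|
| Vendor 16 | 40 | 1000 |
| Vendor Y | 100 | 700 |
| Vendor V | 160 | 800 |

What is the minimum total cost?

Fill from the cheapest supplier first.
Vendor 16 (40): use full 1000 ; 1200 Mbps to go.
Take 700 from Vendor Y at 100 ; need 500 more.
Vendor V (160): take the remaining 500 ; done.
Cost = 1000×40 + 700×100 + 500×160 = 190000.

190000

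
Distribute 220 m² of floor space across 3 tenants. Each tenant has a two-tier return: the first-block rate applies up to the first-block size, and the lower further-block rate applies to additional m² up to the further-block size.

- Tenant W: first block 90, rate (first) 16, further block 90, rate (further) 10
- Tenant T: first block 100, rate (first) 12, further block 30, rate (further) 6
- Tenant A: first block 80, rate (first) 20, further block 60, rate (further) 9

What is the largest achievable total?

Order all 6 blocks by rate: Tenant A/first 20 > Tenant W/first 16 > Tenant T/first 12 > Tenant W/second 10 > Tenant A/second 9 > Tenant T/second 6.
Fill Tenant A first block (80 at 20) → 140 left.
Tenant W/first (16): +90 → 50 left.
Tenant T/first: +50 of 100 at 12; pool empty.
Total = 20×80 + 16×90 + 12×50 = 3640.

3640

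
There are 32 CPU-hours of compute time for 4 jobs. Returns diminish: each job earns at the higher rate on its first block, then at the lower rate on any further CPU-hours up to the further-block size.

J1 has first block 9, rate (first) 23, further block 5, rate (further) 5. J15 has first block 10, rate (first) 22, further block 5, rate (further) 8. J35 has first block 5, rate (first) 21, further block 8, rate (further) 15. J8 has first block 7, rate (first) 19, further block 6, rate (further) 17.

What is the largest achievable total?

682

Treat each block as its own option and order by rate: J1/T1 23 > J15/T1 22 > J35/T1 21 > J8/T1 19 > J8/T2 17 > J35/T2 15 > J15/T2 8 > J1/T2 5.
Fill J1 T1 block (9 at 23) ; 23 left.
J15/T1 (22): +10 ; 13 left.
Fill J35 T1 block (5 at 21) ; 8 left.
Fill J8 T1 block (7 at 19) ; 1 left.
1 remain; put them into J8 T2 at 17.
Total = 23×9 + 22×10 + 21×5 + 19×7 + 17×1 = 682.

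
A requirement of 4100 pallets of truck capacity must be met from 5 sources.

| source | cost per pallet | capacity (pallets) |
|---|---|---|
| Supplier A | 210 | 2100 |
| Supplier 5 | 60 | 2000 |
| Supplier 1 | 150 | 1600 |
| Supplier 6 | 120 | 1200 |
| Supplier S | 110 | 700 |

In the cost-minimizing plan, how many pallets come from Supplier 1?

200

Cheapest first:
Supplier 5 at 60: take all 2000 pallets — 2100 still needed.
Supplier S at 110: take all 700 pallets — 1400 still needed.
Supplier 6 (120): use full 1200 — 200 pallets to go.
Take 200 from Supplier 1 at 150 to finish.
Supplier A: unused.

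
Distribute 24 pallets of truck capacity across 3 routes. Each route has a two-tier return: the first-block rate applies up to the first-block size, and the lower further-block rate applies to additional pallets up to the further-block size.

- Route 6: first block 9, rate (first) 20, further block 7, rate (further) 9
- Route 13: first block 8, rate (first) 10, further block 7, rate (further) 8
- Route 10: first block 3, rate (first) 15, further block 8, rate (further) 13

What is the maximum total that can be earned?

369

Treat each block as its own option and order by rate: Route 6/first 20 > Route 10/first 15 > Route 10/second 13 > Route 13/first 10 > Route 6/second 9 > Route 13/second 8.
Route 6/first (20): +9 ; 15 left.
Route 10 first at 15: fill all 3 ; 12 left.
Route 10/second (13): +8 ; 4 left.
Route 13/first: +4 of 8 at 10; pool empty.
Total = 20×9 + 15×3 + 13×8 + 10×4 = 369.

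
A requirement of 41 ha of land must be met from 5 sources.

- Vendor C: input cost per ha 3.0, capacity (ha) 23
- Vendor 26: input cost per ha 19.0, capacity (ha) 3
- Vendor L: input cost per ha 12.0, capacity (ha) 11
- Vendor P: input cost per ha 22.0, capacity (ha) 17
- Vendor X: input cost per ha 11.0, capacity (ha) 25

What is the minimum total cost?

267

Cheapest first:
Take 23 from Vendor C at 3.0 ; need 18 more.
Vendor X at 11.0: take 18 of its 25 ; requirement met.
Vendor L, Vendor 26, Vendor P: unused.
Cost = 23×3.0 + 18×11.0 = 267.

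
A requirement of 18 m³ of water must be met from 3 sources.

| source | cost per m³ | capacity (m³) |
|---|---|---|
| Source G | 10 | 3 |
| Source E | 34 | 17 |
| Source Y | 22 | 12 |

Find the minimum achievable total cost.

396

Fill from the cheapest source first.
Take 3 from Source G at 10 ; need 15 more.
Take 12 from Source Y at 22 ; need 3 more.
Source E at 34: take 3 of its 17 ; requirement met.
Cost = 3×10 + 12×22 + 3×34 = 396.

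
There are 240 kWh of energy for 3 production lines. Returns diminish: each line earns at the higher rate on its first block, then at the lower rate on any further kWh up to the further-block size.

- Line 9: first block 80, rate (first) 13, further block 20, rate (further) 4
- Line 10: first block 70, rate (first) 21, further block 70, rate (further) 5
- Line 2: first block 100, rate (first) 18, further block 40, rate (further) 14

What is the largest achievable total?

4220

Rank every tier by rate: Line 10/first 21 > Line 2/first 18 > Line 2/second 14 > Line 9/first 13 > Line 10/second 5 > Line 9/second 4.
Line 10/first (21): +70 ; 170 left.
Line 2/first (18): +100 ; 70 left.
Line 2/second (14): +40 ; 30 left.
30 remain; put them into Line 9 first at 13.
Total = 21×70 + 18×100 + 14×40 + 13×30 = 4220.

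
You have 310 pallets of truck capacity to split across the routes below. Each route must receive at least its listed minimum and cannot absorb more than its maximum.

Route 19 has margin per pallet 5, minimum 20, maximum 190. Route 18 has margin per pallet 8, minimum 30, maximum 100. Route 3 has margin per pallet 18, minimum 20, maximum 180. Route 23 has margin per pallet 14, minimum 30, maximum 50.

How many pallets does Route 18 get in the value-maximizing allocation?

60

Meeting every minimum uses 20+30+20+30 = 100 pallets, leaving 210.
Order the routes by margin per pallet: Route 3 18 > Route 23 14 > Route 18 8 > Route 19 5.
Give Route 3 160 more to hit its cap of 180 ; 50 left.
Route 23 takes 20 more to reach its cap of 50 ; 30 left.
Route 18 has room for 70 more but only 30 remain, so it gets 60.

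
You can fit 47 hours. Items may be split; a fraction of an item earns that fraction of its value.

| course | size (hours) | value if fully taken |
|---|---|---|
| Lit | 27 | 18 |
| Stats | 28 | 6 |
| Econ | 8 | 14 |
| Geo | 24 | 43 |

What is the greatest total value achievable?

67

Rank by value-to-size ratio: Geo 43/24≈1.79, Econ 14/8≈1.75, Lit 18/27≈0.667, Stats 6/28≈0.214.
Take all of Geo (24 hours, value 43) ; 23 hours left.
Econ: take in full, 8 hours for value 14 ; 15 left.
15 hours left: a 15/27 share of Lit gives 18×15/27 = 10.
Total value = 67.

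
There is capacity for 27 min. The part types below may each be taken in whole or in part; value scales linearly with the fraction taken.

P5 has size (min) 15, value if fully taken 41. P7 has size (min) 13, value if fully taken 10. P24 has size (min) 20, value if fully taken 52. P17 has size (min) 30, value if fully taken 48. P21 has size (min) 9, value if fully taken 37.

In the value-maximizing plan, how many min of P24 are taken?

Rank by value-to-size ratio: P21 37/9≈4.11, P5 41/15≈2.73, P24 52/20≈2.6, P17 48/30≈1.6, P7 10/13≈0.769.
Take all of P21 (9 min, value 37) ; 18 min left.
Take all of P5 (15 min, value 41) ; 3 min left.
Fill the last 3 min with part of P24: 3/20 of it earns 7.8.

3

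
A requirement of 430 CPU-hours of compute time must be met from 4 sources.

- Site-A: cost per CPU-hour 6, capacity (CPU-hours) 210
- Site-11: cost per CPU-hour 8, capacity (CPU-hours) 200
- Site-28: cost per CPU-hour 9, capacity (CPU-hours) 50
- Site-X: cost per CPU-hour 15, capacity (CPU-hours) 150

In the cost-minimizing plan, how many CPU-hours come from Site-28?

Cheapest first:
Take 210 from Site-A at 6 — need 220 more.
Site-11 (8): use full 200 — 20 CPU-hours to go.
Site-28 at 9: take 20 of its 50 — requirement met.
Site-X: unused.

20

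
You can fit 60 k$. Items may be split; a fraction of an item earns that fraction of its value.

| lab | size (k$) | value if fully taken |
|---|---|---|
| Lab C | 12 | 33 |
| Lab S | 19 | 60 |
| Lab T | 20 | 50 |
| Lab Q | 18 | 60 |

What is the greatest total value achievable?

180.5

Best value per unit of size first: Lab Q 60/18≈3.33, Lab S 60/19≈3.16, Lab C 33/12≈2.75, Lab T 50/20≈2.5.
Take all of Lab Q (18 k$, value 60) → 42 k$ left.
All 19 k$ of Lab S fit (value 60) → 23 remain.
Take all of Lab C (12 k$, value 33) → 11 k$ left.
Only 11 k$ remain; take 11/20 of Lab T for value 50×11/20 = 27.5.
Total value = 180.5.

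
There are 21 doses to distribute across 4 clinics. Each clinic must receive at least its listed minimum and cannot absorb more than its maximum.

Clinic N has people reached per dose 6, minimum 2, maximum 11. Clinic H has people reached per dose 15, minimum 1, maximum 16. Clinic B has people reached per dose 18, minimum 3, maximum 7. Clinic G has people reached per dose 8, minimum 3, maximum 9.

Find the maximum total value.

297

Meeting every minimum uses 2+1+3+3 = 9 doses, leaving 12.
Order the clinics by people reached per dose: Clinic B 18 > Clinic H 15 > Clinic G 8 > Clinic N 6.
Clinic B: +4 to 7 (cap) → 8 left.
Clinic H has room for 15 more but only 8 remain, so it gets 9.
Total = 6×2 + 15×9 + 18×7 + 8×3 = 297.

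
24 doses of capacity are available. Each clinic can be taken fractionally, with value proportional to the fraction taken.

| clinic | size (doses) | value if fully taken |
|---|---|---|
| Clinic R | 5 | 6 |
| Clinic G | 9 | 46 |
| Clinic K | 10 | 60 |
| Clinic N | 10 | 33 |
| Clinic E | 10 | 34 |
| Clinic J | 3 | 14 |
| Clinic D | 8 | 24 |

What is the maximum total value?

Sort by value density: Clinic K 60/10≈6, Clinic G 46/9≈5.11, Clinic J 14/3≈4.67, Clinic E 34/10≈3.4, Clinic N 33/10≈3.3, Clinic D 24/8≈3, Clinic R 6/5≈1.2.
All 10 doses of Clinic K fit (value 60) — 14 remain.
Take all of Clinic G (9 doses, value 46) — 5 doses left.
All 3 doses of Clinic J fit (value 14) — 2 remain.
Fill the last 2 doses with part of Clinic E: 2/10 of it earns 6.8.
Total value = 126.8.

126.8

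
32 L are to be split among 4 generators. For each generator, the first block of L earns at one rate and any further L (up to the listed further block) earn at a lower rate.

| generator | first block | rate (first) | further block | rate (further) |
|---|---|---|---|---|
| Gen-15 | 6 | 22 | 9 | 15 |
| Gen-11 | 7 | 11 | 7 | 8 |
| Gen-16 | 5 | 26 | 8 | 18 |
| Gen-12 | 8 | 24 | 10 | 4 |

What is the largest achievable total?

673

Treat each block as its own option and order by rate: Gen-16/T1 26 > Gen-12/T1 24 > Gen-15/T1 22 > Gen-16/T2 18 > Gen-15/T2 15 > Gen-11/T1 11 > Gen-11/T2 8 > Gen-12/T2 4.
Gen-16/T1 (26): +5 → 27 left.
Gen-12/T1 (24): +8 → 19 left.
Gen-15 T1 at 22: fill all 6 → 13 left.
Gen-16 T2 at 18: fill all 8 → 5 left.
Gen-15 T2 at 15: only 5 left, fill 5.
Total = 26×5 + 24×8 + 22×6 + 18×8 + 15×5 = 673.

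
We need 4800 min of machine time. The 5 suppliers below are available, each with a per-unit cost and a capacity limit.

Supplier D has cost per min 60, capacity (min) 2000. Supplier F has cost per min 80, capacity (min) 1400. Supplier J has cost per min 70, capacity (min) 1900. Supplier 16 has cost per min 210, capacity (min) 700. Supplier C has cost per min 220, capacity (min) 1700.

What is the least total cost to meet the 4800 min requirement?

325000

Use suppliers in increasing cost order.
Supplier D at 60: take all 2000 min ; 2800 still needed.
Supplier J at 70: take all 1900 min ; 900 still needed.
Supplier F (80): take the remaining 900 ; done.
Supplier 16, Supplier C: unused.
Cost = 2000×60 + 1900×70 + 900×80 = 325000.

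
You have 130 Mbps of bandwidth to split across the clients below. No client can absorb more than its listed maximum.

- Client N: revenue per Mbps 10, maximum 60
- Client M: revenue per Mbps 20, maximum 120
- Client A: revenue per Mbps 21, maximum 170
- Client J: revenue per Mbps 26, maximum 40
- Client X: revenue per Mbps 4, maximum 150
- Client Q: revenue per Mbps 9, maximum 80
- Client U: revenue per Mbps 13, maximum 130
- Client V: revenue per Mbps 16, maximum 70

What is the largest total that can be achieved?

2930

Highest revenue per Mbps first: Client J 26 > Client A 21 > Client M 20 > Client V 16 > Client U 13 > Client N 10 > Client Q 9 > Client X 4.
Client J: +40 to 40 (cap) ; 90 left.
Client A has room for 170 but only 90 remain, so it gets 90.
Total = 21×90 + 26×40 = 2930.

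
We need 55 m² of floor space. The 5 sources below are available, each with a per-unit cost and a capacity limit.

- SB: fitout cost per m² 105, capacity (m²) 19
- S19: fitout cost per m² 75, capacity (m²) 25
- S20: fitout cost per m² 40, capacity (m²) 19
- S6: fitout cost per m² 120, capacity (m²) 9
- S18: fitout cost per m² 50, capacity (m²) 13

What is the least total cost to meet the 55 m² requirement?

Cheapest first:
Take 19 from S20 at 40 ; need 36 more.
S18 at 50: take all 13 m² ; 23 still needed.
Take 23 from S19 at 75 to finish.
SB, S6: unused.
Cost = 19×40 + 13×50 + 23×75 = 3135.

3135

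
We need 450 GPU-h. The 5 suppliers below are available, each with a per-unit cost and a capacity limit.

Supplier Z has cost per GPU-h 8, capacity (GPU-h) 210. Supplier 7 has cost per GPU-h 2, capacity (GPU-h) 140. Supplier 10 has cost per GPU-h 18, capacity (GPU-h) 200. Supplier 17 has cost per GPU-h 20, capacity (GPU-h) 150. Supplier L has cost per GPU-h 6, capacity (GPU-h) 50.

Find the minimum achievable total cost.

Fill from the cheapest supplier first.
Supplier 7 (2): use full 140 — 310 GPU-h to go.
Supplier L (6): use full 50 — 260 GPU-h to go.
Supplier Z (8): use full 210 — 50 GPU-h to go.
Take 50 from Supplier 10 at 18 to finish.
Supplier 17: unused.
Cost = 140×2 + 50×6 + 210×8 + 50×18 = 3160.

3160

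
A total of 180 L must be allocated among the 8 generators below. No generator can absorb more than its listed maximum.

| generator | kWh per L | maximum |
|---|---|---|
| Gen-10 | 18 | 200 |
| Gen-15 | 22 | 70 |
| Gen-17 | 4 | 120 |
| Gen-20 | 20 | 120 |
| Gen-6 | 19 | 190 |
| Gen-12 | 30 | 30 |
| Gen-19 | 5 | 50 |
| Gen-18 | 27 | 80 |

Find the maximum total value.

4600

Highest kWh per L first: Gen-12 30 > Gen-18 27 > Gen-15 22 > Gen-20 20 > Gen-6 19 > Gen-10 18 > Gen-19 5 > Gen-17 4.
Gen-12: +30 to 30 (cap) ; 150 left.
Gen-18 takes 80 to reach its cap of 80 ; 70 left.
Gen-15 takes 70 to reach its cap of 70 ; 0 left.
Total = 22×70 + 30×30 + 27×80 = 4600.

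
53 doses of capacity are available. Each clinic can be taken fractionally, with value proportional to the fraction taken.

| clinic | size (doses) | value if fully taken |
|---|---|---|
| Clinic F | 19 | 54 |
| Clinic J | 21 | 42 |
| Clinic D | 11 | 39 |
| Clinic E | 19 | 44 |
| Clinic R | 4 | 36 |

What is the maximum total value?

Rank by value-to-size ratio: Clinic R 36/4≈9, Clinic D 39/11≈3.55, Clinic F 54/19≈2.84, Clinic E 44/19≈2.32, Clinic J 42/21≈2.
Clinic R: take in full, 4 doses for value 36 ; 49 left.
All 11 doses of Clinic D fit (value 39) ; 38 remain.
Take all of Clinic F (19 doses, value 54) ; 19 doses left.
All 19 doses of Clinic E fit (value 44) ; 0 remain.
Total value = 173.

173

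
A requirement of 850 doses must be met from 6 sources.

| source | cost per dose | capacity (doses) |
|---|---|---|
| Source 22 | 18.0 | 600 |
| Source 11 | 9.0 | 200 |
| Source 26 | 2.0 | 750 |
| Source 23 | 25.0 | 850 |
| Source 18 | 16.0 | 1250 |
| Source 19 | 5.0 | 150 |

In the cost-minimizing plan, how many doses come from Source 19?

Cheapest first:
Source 26 (2.0): use full 750 — 100 doses to go.
Source 19 (5.0): take the remaining 100 — done.
Source 11, Source 18, Source 22, Source 23: unused.

100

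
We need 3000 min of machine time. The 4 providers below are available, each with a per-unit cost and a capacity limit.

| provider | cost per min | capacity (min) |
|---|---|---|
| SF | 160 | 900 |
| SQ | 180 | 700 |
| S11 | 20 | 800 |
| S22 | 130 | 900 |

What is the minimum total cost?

Cheapest first:
S11 at 20: take all 800 min — 2200 still needed.
Take 900 from S22 at 130 — need 1300 more.
SF (160): use full 900 — 400 min to go.
SQ at 180: take 400 of its 700 — requirement met.
Cost = 800×20 + 900×130 + 900×160 + 400×180 = 349000.

349000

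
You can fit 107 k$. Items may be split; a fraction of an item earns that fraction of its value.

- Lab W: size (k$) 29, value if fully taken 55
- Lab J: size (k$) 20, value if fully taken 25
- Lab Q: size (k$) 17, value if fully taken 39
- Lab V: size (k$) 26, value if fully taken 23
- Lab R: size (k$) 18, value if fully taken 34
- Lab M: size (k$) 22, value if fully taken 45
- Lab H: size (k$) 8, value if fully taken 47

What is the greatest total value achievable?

Rank by value-to-size ratio: Lab H 47/8≈5.88, Lab Q 39/17≈2.29, Lab M 45/22≈2.05, Lab W 55/29≈1.9, Lab R 34/18≈1.89, Lab J 25/20≈1.25, Lab V 23/26≈0.885.
All 8 k$ of Lab H fit (value 47) → 99 remain.
Take all of Lab Q (17 k$, value 39) → 82 k$ left.
Take all of Lab M (22 k$, value 45) → 60 k$ left.
All 29 k$ of Lab W fit (value 55) → 31 remain.
All 18 k$ of Lab R fit (value 34) → 13 remain.
Fill the last 13 k$ with part of Lab J: 13/20 of it earns 16.25.
Total value = 236.25.

236.25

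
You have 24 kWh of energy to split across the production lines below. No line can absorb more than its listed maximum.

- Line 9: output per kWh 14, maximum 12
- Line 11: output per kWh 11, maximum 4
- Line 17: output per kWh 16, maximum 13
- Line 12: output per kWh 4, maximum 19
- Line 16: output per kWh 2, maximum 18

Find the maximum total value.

362

Rank by output per kWh: Line 17 16 > Line 9 14 > Line 11 11 > Line 12 4 > Line 16 2.
Line 17: +13 to 13 (cap) — 11 left.
Line 9: +11 (room for 12) → 11. Pool exhausted.
Total = 14×11 + 16×13 = 362.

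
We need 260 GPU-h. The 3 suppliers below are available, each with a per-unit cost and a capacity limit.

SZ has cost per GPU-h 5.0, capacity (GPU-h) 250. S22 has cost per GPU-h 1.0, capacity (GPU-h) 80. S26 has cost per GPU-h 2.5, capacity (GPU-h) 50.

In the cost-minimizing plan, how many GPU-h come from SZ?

130

Use suppliers in increasing cost order.
S22 at 1.0: take all 80 GPU-h — 180 still needed.
S26 at 2.5: take all 50 GPU-h — 130 still needed.
Take 130 from SZ at 5.0 to finish.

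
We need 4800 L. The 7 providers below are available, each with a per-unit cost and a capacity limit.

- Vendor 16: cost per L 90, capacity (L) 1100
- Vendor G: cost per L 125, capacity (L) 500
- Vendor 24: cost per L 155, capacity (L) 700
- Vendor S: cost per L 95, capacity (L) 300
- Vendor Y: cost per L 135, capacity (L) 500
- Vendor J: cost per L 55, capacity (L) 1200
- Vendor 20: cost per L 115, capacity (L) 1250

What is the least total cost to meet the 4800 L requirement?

Fill from the cheapest provider first.
Vendor J at 55: take all 1200 L — 3600 still needed.
Vendor 16 at 90: take all 1100 L — 2500 still needed.
Vendor S at 95: take all 300 L — 2200 still needed.
Take 1250 from Vendor 20 at 115 — need 950 more.
Take 500 from Vendor G at 125 — need 450 more.
Vendor Y (135): take the remaining 450 — done.
Vendor 24: unused.
Cost = 1200×55 + 1100×90 + 300×95 + 1250×115 + 500×125 + 450×135 = 460500.

460500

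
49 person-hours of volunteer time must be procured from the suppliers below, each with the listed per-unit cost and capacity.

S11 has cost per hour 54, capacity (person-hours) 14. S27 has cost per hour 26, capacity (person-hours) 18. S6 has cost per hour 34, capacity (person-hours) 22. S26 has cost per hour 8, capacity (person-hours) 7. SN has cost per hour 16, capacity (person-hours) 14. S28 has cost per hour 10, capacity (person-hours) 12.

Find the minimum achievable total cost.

816

Fill from the cheapest supplier first.
S26 at 8: take all 7 person-hours → 42 still needed.
Take 12 from S28 at 10 → need 30 more.
Take 14 from SN at 16 → need 16 more.
S27 at 26: take 16 of its 18 → requirement met.
S6, S11: unused.
Cost = 7×8 + 12×10 + 14×16 + 16×26 = 816.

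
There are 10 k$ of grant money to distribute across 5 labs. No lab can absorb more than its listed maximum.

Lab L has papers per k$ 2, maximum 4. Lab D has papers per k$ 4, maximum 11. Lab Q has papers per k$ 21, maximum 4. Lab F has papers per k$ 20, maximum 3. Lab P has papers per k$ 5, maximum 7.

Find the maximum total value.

Order the labs by papers per k$: Lab Q 21 > Lab F 20 > Lab P 5 > Lab D 4 > Lab L 2.
Lab Q: +4 to 4 (cap) → 6 left.
Lab F: +3 to 3 (cap) → 3 left.
Lab P: +3 (room for 7) → 3. Pool exhausted.
Total = 21×4 + 20×3 + 5×3 = 159.

159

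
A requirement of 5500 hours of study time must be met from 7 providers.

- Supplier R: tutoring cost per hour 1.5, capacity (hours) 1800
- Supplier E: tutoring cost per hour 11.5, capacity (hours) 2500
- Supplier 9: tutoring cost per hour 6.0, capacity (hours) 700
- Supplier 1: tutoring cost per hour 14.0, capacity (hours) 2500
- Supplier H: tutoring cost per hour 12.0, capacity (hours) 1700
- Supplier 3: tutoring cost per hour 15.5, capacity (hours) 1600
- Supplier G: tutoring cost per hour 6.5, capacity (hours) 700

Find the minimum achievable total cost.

37900

Use providers in increasing cost order.
Supplier R (1.5): use full 1800 ; 3700 hours to go.
Supplier 9 (6.0): use full 700 ; 3000 hours to go.
Supplier G at 6.5: take all 700 hours ; 2300 still needed.
Supplier E at 11.5: take 2300 of its 2500 ; requirement met.
Supplier H, Supplier 1, Supplier 3: unused.
Cost = 1800×1.5 + 700×6.0 + 700×6.5 + 2300×11.5 = 37900.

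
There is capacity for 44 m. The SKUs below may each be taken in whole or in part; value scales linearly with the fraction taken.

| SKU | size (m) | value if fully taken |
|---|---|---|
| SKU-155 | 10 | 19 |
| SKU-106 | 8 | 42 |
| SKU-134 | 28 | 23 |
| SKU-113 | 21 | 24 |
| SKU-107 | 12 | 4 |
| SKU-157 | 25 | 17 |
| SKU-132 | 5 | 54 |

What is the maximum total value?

139

Rank by value-to-size ratio: SKU-132 54/5≈10.8, SKU-106 42/8≈5.25, SKU-155 19/10≈1.9, SKU-113 24/21≈1.14, SKU-134 23/28≈0.821, SKU-157 17/25≈0.68, SKU-107 4/12≈0.333.
Take all of SKU-132 (5 m, value 54) ; 39 m left.
SKU-106: take in full, 8 m for value 42 ; 31 left.
SKU-155: take in full, 10 m for value 19 ; 21 left.
Take all of SKU-113 (21 m, value 24) ; 0 m left.
Total value = 139.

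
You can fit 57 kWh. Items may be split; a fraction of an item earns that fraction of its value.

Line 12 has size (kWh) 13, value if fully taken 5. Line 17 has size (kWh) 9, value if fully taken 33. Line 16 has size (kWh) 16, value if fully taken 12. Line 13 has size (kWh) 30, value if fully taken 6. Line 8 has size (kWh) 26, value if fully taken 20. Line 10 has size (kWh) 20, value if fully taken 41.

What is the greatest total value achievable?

95.5

Sort by value density: Line 17 33/9≈3.67, Line 10 41/20≈2.05, Line 8 20/26≈0.769, Line 16 12/16≈0.75, Line 12 5/13≈0.385, Line 13 6/30≈0.2.
Take all of Line 17 (9 kWh, value 33) → 48 kWh left.
Line 10: take in full, 20 kWh for value 41 → 28 left.
All 26 kWh of Line 8 fit (value 20) → 2 remain.
2 kWh left: a 2/16 share of Line 16 gives 12×2/16 = 1.5.
Total value = 95.5.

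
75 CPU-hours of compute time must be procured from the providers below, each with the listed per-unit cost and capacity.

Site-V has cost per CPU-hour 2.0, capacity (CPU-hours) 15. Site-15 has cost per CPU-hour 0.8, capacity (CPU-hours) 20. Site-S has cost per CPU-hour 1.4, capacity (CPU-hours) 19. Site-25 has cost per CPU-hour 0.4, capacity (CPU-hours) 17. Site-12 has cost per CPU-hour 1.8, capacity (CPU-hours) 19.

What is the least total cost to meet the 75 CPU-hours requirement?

83.6

Use providers in increasing cost order.
Take 17 from Site-25 at 0.4 ; need 58 more.
Site-15 at 0.8: take all 20 CPU-hours ; 38 still needed.
Site-S at 1.4: take all 19 CPU-hours ; 19 still needed.
Take 19 from Site-12 at 1.8 ; need 0 more.
Site-V: unused.
Cost = 17×0.4 + 20×0.8 + 19×1.4 + 19×1.8 = 83.6.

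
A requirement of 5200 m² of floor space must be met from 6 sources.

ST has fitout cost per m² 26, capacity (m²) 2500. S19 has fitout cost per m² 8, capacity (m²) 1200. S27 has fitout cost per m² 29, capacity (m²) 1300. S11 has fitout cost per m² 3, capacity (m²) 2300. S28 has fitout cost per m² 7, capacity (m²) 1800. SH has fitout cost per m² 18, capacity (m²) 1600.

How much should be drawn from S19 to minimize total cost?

1100

Use sources in increasing cost order.
Take 2300 from S11 at 3 — need 2900 more.
S28 at 7: take all 1800 m² — 1100 still needed.
S19 at 8: take 1100 of its 1200 — requirement met.
SH, ST, S27: unused.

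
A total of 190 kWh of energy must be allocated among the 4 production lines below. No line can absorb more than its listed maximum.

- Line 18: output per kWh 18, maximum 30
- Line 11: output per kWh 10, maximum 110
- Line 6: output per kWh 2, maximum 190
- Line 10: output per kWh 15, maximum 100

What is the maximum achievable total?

Highest output per kWh first: Line 18 18 > Line 10 15 > Line 11 10 > Line 6 2.
Line 18: +30 to 30 (cap) → 160 left.
Line 10: +100 to 100 (cap) → 60 left.
Line 11 has room for 110 but only 60 remain, so it gets 60.
Total = 18×30 + 10×60 + 15×100 = 2640.

2640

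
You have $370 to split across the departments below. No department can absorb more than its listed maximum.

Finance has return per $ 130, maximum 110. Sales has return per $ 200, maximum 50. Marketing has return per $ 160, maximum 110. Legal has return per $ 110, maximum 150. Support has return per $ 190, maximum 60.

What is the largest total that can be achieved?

57700

Highest return per $ first: Sales 200 > Support 190 > Marketing 160 > Finance 130 > Legal 110.
Give Sales 50 to hit its cap of 50 — 320 left.
Support: +60 to 60 (cap) — 260 left.
Give Marketing 110 to hit its cap of 110 — 150 left.
Finance: +110 to 110 (cap) — 40 left.
Legal has room for 150 but only 40 remain, so it gets 40.
Total = 130×110 + 200×50 + 160×110 + 110×40 + 190×60 = 57700.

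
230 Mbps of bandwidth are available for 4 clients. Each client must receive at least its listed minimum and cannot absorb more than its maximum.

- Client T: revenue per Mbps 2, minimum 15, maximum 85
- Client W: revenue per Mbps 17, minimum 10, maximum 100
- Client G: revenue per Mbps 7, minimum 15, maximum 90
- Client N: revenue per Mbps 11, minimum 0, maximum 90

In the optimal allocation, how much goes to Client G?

Meeting every minimum uses 15+10+15+0 = 40 Mbps, leaving 190.
Rank by revenue per Mbps: Client W 17 > Client N 11 > Client G 7 > Client T 2.
Give Client W 90 more to hit its cap of 100 — 100 left.
Give Client N 90 more to hit its cap of 90 — 10 left.
Client G: +10 (room for 75) → 25. Pool exhausted.

25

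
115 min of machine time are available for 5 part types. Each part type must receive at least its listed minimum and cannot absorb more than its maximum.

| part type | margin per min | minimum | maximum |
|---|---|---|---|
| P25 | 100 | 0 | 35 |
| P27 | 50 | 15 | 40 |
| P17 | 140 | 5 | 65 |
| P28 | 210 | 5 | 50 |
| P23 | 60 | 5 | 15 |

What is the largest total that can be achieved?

17850

Meeting every minimum uses 0+15+5+5+5 = 30 min, leaving 85.
Highest margin per min first: P28 210 > P17 140 > P25 100 > P23 60 > P27 50.
P28: +45 to 50 (cap) ; 40 left.
Only 40 left; P17 takes them to reach 45.
Total = 50×15 + 140×45 + 210×50 + 60×5 = 17850.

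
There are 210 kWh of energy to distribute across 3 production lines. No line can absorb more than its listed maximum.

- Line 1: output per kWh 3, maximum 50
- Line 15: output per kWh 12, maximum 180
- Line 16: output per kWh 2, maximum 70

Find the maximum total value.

Rank by output per kWh: Line 15 12 > Line 1 3 > Line 16 2.
Line 15: +180 to 180 (cap) ; 30 left.
Line 1 has room for 50 but only 30 remain, so it gets 30.
Total = 3×30 + 12×180 = 2250.

2250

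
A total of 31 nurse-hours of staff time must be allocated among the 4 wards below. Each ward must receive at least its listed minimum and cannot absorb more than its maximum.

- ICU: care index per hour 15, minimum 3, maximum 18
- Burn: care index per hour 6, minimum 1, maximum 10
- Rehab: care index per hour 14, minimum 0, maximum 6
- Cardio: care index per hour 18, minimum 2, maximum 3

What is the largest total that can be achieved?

432

Meeting every minimum uses 3+1+0+2 = 6 nurse-hours, leaving 25.
Rank by care index per hour: Cardio 18 > ICU 15 > Rehab 14 > Burn 6.
Cardio: +1 to 3 (cap) ; 24 left.
ICU takes 15 more to reach its cap of 18 ; 9 left.
Give Rehab 6 more to hit its cap of 6 ; 3 left.
Burn: +3 (room for 9) → 4. Pool exhausted.
Total = 15×18 + 6×4 + 14×6 + 18×3 = 432.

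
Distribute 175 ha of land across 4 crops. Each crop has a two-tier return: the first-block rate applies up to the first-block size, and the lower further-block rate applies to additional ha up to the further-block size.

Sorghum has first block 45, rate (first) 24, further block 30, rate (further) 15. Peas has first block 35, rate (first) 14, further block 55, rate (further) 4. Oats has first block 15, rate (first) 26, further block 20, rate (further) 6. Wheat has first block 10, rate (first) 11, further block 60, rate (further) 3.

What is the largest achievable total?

2720

Rank every tier by rate: Oats/first 26 > Sorghum/first 24 > Sorghum/second 15 > Peas/first 14 > Wheat/first 11 > Oats/second 6 > Peas/second 4 > Wheat/second 3.
Oats/first (26): +15 — 160 left.
Sorghum/first (24): +45 — 115 left.
Fill Sorghum second block (30 at 15) — 85 left.
Peas first at 14: fill all 35 — 50 left.
Wheat first at 11: fill all 10 — 40 left.
Oats/second (6): +20 — 20 left.
Peas second at 4: only 20 left, fill 20.
Total = 26×15 + 24×45 + 15×30 + 14×35 + 11×10 + 6×20 + 4×20 = 2720.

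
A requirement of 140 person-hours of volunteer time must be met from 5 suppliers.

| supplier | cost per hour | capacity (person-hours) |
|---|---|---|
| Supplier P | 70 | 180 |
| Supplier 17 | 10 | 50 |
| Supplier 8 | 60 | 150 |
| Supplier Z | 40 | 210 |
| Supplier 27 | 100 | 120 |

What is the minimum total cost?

4100

Fill from the cheapest supplier first.
Take 50 from Supplier 17 at 10 — need 90 more.
Take 90 from Supplier Z at 40 to finish.
Supplier 8, Supplier P, Supplier 27: unused.
Cost = 50×10 + 90×40 = 4100.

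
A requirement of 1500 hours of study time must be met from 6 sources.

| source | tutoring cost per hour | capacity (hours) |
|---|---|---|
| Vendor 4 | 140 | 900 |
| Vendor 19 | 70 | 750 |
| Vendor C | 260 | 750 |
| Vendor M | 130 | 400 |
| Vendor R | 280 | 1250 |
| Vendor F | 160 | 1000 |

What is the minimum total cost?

Cheapest first:
Vendor 19 (70): use full 750 ; 750 hours to go.
Vendor M (130): use full 400 ; 350 hours to go.
Take 350 from Vendor 4 at 140 to finish.
Vendor F, Vendor C, Vendor R: unused.
Cost = 750×70 + 400×130 + 350×140 = 153500.

153500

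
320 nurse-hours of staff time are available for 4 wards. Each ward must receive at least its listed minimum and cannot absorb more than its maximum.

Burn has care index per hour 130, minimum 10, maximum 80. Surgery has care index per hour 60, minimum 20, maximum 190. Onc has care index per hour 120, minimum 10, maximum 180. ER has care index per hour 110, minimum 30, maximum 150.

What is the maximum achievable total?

Meeting every minimum uses 10+20+10+30 = 70 nurse-hours, leaving 250.
Rank by care index per hour: Burn 130 > Onc 120 > ER 110 > Surgery 60.
Give Burn 70 more to hit its cap of 80 — 180 left.
Give Onc 170 more to hit its cap of 180 — 10 left.
ER has room for 120 more but only 10 remain, so it gets 40.
Total = 130×80 + 60×20 + 120×180 + 110×40 = 37600.

37600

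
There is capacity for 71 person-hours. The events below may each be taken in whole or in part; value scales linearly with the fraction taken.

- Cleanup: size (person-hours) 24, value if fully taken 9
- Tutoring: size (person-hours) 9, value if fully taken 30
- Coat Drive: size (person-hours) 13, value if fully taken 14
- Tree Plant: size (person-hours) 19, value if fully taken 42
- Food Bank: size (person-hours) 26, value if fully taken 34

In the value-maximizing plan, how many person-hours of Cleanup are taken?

4

Best value per unit of size first: Tutoring 30/9≈3.33, Tree Plant 42/19≈2.21, Food Bank 34/26≈1.31, Coat Drive 14/13≈1.08, Cleanup 9/24≈0.375.
Take all of Tutoring (9 person-hours, value 30) — 62 person-hours left.
All 19 person-hours of Tree Plant fit (value 42) — 43 remain.
Take all of Food Bank (26 person-hours, value 34) — 17 person-hours left.
All 13 person-hours of Coat Drive fit (value 14) — 4 remain.
Fill the last 4 person-hours with part of Cleanup: 4/24 of it earns 1.5.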